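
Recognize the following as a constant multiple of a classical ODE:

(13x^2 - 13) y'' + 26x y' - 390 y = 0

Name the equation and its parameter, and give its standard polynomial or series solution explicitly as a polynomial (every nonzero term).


All three coefficients share the factor -13; dividing through by -13 gives  (1 - x^2) y'' - 2x y' + 30 y = 0.
This matches the Legendre equation (1 - x^2) y'' - 2x y' + n(n+1) y = 0 (note the -2x y' term) with n(n+1) = 30, so n = 5; the polynomial solution is P_5(x).
With y = sum_k a_k x^k, matching x^k gives (k+2)(k+1) a_{k+2} = [k(k+1) - n(n+1)] a_k = (k - 5)(k + 6) a_k. The right side vanishes at k = 5, so the series with the parity of 5 terminates at degree 5.
Standard normalization (P_n(1) = 1): leading coefficient (2n)!/(2^n (n!)^2) = 3628800/(32*14400) = 63/8, so a_5 = 63/8. Work downward with a_k = (k+1)(k+2) a_{k+2} / ((k - 5)(k + 6)):
  a_3 = (4)(5)(63/8) / ((3 - 5)(3 + 6)) = (315/2)/(-18) = -35/4
  a_1 = (2)(3)(-35/4) / ((1 - 5)(1 + 6)) = (-105/2)/(-28) = 15/8
Hence P_5(x) = 63 x^5/8 - 35 x^3/4 + 15 x/8.

P_5(x); series = 63 x^5/8 - 35 x^3/4 + 15 x/8


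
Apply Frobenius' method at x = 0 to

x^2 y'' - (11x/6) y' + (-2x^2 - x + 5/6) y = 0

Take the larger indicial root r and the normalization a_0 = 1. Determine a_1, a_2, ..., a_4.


Write in Frobenius form y'' + (p(x)/x) y' + (q(x)/x^2) y = 0:
  p(x) = -11/6,  q(x) = -2x^2 - x + 5/6.
Indicial equation: r(r-1) + (-11/6) r + (5/6) = 0 -> roots r_1 = 5/2, r_2 = 1/3.
Take r = r_1 = 5/2. Let y(x) = x^r sum_{n>=0} a_n x^n with a_0 = 1.
Substitute y = x^r sum a_n x^n and match x^{r+n}. The recurrence is
  D(n) a_n - 1 a_{n-1} - 2 a_{n-2} = 0,  where D(n) = (r+n)(r+n-1) + (-11/6)(r+n) + (5/6).
  a_n = [1 a_{n-1} + 2 a_{n-2}] / D(n).
Since the indicial polynomial factors as (r - r_1)(r - r_2), D(n) = (r_1 + n - r_1)(r_1 + n - r_2) = n(n + 13/6).
Evaluating step by step (a_0 = 1):
  n = 1: D(1) = 1(1 + 13/6) = 19/6; numerator = 1(1) = 1; a_1 = (1)/(19/6) = 6/19
  n = 2: D(2) = 2(2 + 13/6) = 25/3; numerator = 1(6/19) + 2(1) = 44/19; a_2 = (44/19)/(25/3) = 132/475
  n = 3: D(3) = 3(3 + 13/6) = 31/2; numerator = 1(132/475) + 2(6/19) = 432/475; a_3 = (432/475)/(31/2) = 864/14725
  n = 4: D(4) = 4(4 + 13/6) = 74/3; numerator = 1(864/14725) + 2(132/475) = 9048/14725; a_4 = (9048/14725)/(74/3) = 13572/544825

r = 5/2; a_0 = 1; a_1 = 6/19; a_2 = 132/475; a_3 = 864/14725; a_4 = 13572/544825


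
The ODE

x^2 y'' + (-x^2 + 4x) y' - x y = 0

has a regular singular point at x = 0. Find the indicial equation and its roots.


Divide by x^2 to reach normal form y'' + P_1(x) y' + P_2(x) y = 0 with P_1(x) = -1 + 4/x and P_2(x) = -1/x.
x = 0 is a singular point because the y'-coefficient -1 + 4/x has a pole at x = 0 and the y-coefficient -1/x has a pole at x = 0.
It is a regular singular point because x P_1(x) = p(x) = 4 - x and x^2 P_2(x) = q(x) = -x are polynomials, hence analytic at x = 0.
p(0) = 4,  q(0) = 0.
Indicial equation: r(r-1) + p(0) r + q(0) = 0, i.e. r^2 + (p(0) - 1) r + q(0) = 0, i.e. r^2 + 3 r = 0.
Discriminant: (3)^2 - 4(0) = 9, so r = (-3 ± 3)/2.
Solving: r_1 = 0, r_2 = -3.

indicial: r^2 + 3 r = 0; roots r_1 = 0, r_2 = -3


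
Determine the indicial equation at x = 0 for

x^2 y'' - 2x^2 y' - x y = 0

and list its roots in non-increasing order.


Divide by x^2 to reach normal form y'' + P_1(x) y' + P_2(x) y = 0 with P_1(x) = -2 and P_2(x) = -1/x.
x = 0 is a singular point because the y-coefficient -1/x has a pole at x = 0.
It is a regular singular point because x P_1(x) = p(x) = -2x and x^2 P_2(x) = q(x) = -x are polynomials, hence analytic at x = 0.
p(0) = 0,  q(0) = 0.
Indicial equation: r(r-1) + p(0) r + q(0) = 0, i.e. r^2 + (p(0) - 1) r + q(0) = 0, i.e. r^2 - 1 r = 0.
Discriminant: (-1)^2 - 4(0) = 1, so r = (1 ± 1)/2.
Solving: r_1 = 1, r_2 = 0.

indicial: r^2 - 1 r = 0; roots r_1 = 1, r_2 = 0


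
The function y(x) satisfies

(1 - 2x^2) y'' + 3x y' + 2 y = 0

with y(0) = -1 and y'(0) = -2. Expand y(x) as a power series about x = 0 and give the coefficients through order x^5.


Ansatz: y(x) = sum_{n>=0} a_n x^n, so y'(x) = sum_{n>=1} n a_n x^(n-1) and y''(x) = sum_{n>=2} n(n-1) a_n x^(n-2).
Substitute into P(x) y'' + Q(x) y' + R(x) y = 0 with P(x) = 1 - 2x^2, Q(x) = 3x, R(x) = 2, and match powers of x.
Initial conditions: a_0 = -1, a_1 = -2.
Setting the coefficient of each power of x to zero and solving order by order (substituting the coefficients already found):
  x^0: 2 a_2 + 2 a_0 = 0  ->  2 a_2 = -2 a_0 = 2  ->  a_2 = 1
  x^1: 6 a_3 + 5 a_1 = 0  ->  6 a_3 = -5 a_1 = 10  ->  a_3 = 5/3
  x^2: 12 a_4 + 4 a_2 = 0  ->  12 a_4 = -4 a_2 = -4  ->  a_4 = -1/3
  x^3: 20 a_5 - a_3 = 0  ->  20 a_5 = a_3 = 5/3  ->  a_5 = 1/12
Truncated series: y(x) = -1 - 2 x + x^2 + (5/3) x^3 - (1/3) x^4 + (1/12) x^5 + O(x^6).

a_0 = -1; a_1 = -2; a_2 = 1; a_3 = 5/3; a_4 = -1/3; a_5 = 1/12


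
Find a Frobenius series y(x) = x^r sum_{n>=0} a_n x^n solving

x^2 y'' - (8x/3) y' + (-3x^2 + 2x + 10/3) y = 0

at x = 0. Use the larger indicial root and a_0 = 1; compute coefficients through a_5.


Write in Frobenius form y'' + (p(x)/x) y' + (q(x)/x^2) y = 0:
  p(x) = -8/3,  q(x) = -3x^2 + 2x + 10/3.
Indicial equation: r(r-1) + (-8/3) r + (10/3) = 0 -> roots r_1 = 2, r_2 = 5/3.
Take r = r_1 = 2. Let y(x) = x^r sum_{n>=0} a_n x^n with a_0 = 1.
Substitute y = x^r sum a_n x^n and match x^{r+n}. The recurrence is
  D(n) a_n + 2 a_{n-1} - 3 a_{n-2} = 0,  where D(n) = (r+n)(r+n-1) + (-8/3)(r+n) + (10/3).
  a_n = [-2 a_{n-1} + 3 a_{n-2}] / D(n).
Since the indicial polynomial factors as (r - r_1)(r - r_2), D(n) = (r_1 + n - r_1)(r_1 + n - r_2) = n(n + 1/3).
Evaluating step by step (a_0 = 1):
  n = 1: D(1) = 1(1 + 1/3) = 4/3; numerator = -2(1) = -2; a_1 = (-2)/(4/3) = -3/2
  n = 2: D(2) = 2(2 + 1/3) = 14/3; numerator = -2(-3/2) + 3(1) = 6; a_2 = (6)/(14/3) = 9/7
  n = 3: D(3) = 3(3 + 1/3) = 10; numerator = -2(9/7) + 3(-3/2) = -99/14; a_3 = (-99/14)/(10) = -99/140
  n = 4: D(4) = 4(4 + 1/3) = 52/3; numerator = -2(-99/140) + 3(9/7) = 369/70; a_4 = (369/70)/(52/3) = 1107/3640
  n = 5: D(5) = 5(5 + 1/3) = 80/3; numerator = -2(1107/3640) + 3(-99/140) = -1242/455; a_5 = (-1242/455)/(80/3) = -1863/18200

r = 2; a_0 = 1; a_1 = -3/2; a_2 = 9/7; a_3 = -99/140; a_4 = 1107/3640; a_5 = -1863/18200


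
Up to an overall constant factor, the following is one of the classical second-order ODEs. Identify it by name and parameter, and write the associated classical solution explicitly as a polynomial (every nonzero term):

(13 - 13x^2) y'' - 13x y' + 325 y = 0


All three coefficients share the factor 13; dividing through by 13 gives  (1 - x^2) y'' - x y' + 25 y = 0.
This matches the Chebyshev equation (1 - x^2) y'' - x y' + n^2 y = 0 (note the -x y' term, not -2x y') with n^2 = 25, so n = 5; the polynomial solution is T_5(x).
With y = sum_k a_k x^k, matching x^k gives (k+2)(k+1) a_{k+2} = (k^2 - n^2) a_k = (k - 5)(k + 5) a_k. The right side vanishes at k = 5, so the series with the parity of 5 terminates at degree 5.
Standard normalization: leading coefficient of T_n is 2^(n-1), so a_5 = 2^4 = 16. Work downward with a_k = (k+1)(k+2) a_{k+2} / ((k - 5)(k + 5)):
  a_3 = (4)(5)(16) / ((3 - 5)(3 + 5)) = 320/(-16) = -20
  a_1 = (2)(3)(-20) / ((1 - 5)(1 + 5)) = -120/(-24) = 5
Hence T_5(x) = 16 x^5 - 20 x^3 + 5 x.

T_5(x); series = 16 x^5 - 20 x^3 + 5 x


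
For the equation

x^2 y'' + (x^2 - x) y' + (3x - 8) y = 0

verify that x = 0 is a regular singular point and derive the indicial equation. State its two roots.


Divide by x^2 to reach normal form y'' + P_1(x) y' + P_2(x) y = 0 with P_1(x) = 1 - 1/x and P_2(x) = 3/x - 8/x^2.
x = 0 is a singular point because the y'-coefficient 1 - 1/x has a pole at x = 0 and the y-coefficient 3/x - 8/x^2 has a pole at x = 0.
It is a regular singular point because x P_1(x) = p(x) = x - 1 and x^2 P_2(x) = q(x) = 3x - 8 are polynomials, hence analytic at x = 0.
p(0) = -1,  q(0) = -8.
Indicial equation: r(r-1) + p(0) r + q(0) = 0, i.e. r^2 + (p(0) - 1) r + q(0) = 0, i.e. r^2 - 2 r - 8 = 0.
Discriminant: (-2)^2 - 4(-8) = 36, so r = (2 ± 6)/2.
Solving: r_1 = 4, r_2 = -2.

indicial: r^2 - 2 r - 8 = 0; roots r_1 = 4, r_2 = -2


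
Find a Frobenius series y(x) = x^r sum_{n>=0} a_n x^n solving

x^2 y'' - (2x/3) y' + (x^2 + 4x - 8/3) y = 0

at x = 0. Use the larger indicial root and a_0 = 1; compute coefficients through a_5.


Write in Frobenius form y'' + (p(x)/x) y' + (q(x)/x^2) y = 0:
  p(x) = -2/3,  q(x) = x^2 + 4x - 8/3.
Indicial equation: r(r-1) + (-2/3) r + (-8/3) = 0 -> roots r_1 = 8/3, r_2 = -1.
Take r = r_1 = 8/3. Let y(x) = x^r sum_{n>=0} a_n x^n with a_0 = 1.
Substitute y = x^r sum a_n x^n and match x^{r+n}. The recurrence is
  D(n) a_n + 4 a_{n-1} + 1 a_{n-2} = 0,  where D(n) = (r+n)(r+n-1) + (-2/3)(r+n) + (-8/3).
  a_n = [-4 a_{n-1} - 1 a_{n-2}] / D(n).
Since the indicial polynomial factors as (r - r_1)(r - r_2), D(n) = (r_1 + n - r_1)(r_1 + n - r_2) = n(n + 11/3).
Evaluating step by step (a_0 = 1):
  n = 1: D(1) = 1(1 + 11/3) = 14/3; numerator = -4(1) = -4; a_1 = (-4)/(14/3) = -6/7
  n = 2: D(2) = 2(2 + 11/3) = 34/3; numerator = -4(-6/7) - 1(1) = 17/7; a_2 = (17/7)/(34/3) = 3/14
  n = 3: D(3) = 3(3 + 11/3) = 20; numerator = -4(3/14) - 1(-6/7) = 0; a_3 = (0)/(20) = 0
  n = 4: D(4) = 4(4 + 11/3) = 92/3; numerator = -4(0) - 1(3/14) = -3/14; a_4 = (-3/14)/(92/3) = -9/1288
  n = 5: D(5) = 5(5 + 11/3) = 130/3; numerator = -4(-9/1288) - 1(0) = 9/322; a_5 = (9/322)/(130/3) = 27/41860

r = 8/3; a_0 = 1; a_1 = -6/7; a_2 = 3/14; a_3 = 0; a_4 = -9/1288; a_5 = 27/41860


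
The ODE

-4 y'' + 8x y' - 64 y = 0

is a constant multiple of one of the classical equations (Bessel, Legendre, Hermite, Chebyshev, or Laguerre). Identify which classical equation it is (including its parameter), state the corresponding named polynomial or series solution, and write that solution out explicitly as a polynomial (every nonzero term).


All three coefficients share the factor -4; dividing through by -4 gives  y'' - 2x y' + 16 y = 0.
This matches the Hermite equation y'' - 2x y' + 2n y = 0 with 2n = 16, so n = 8; the polynomial solution is H_8(x).
With y = sum_k a_k x^k, matching x^k gives (k+2)(k+1) a_{k+2} = 2(k - n) a_k = 2(k - 8) a_k. The right side vanishes at k = 8, so the series with the parity of 8 terminates at degree 8.
Standard normalization: leading coefficient of H_n is 2^n, so a_8 = 2^8 = 256. Work downward with a_k = (k+1)(k+2) a_{k+2} / (2(k - n)):
  a_6 = (7)(8)(256) / (2(6 - 8)) = 14336/(-4) = -3584
  a_4 = (5)(6)(-3584) / (2(4 - 8)) = -107520/(-8) = 13440
  a_2 = (3)(4)(13440) / (2(2 - 8)) = 161280/(-12) = -13440
  a_0 = (1)(2)(-13440) / (2(0 - 8)) = -26880/(-16) = 1680
Hence H_8(x) = 256 x^8 - 3584 x^6 + 13440 x^4 - 13440 x^2 + 1680.

H_8(x); series = 256 x^8 - 3584 x^6 + 13440 x^4 - 13440 x^2 + 1680


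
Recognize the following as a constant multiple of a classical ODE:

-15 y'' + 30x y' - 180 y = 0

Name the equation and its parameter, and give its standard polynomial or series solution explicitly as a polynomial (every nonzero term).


All three coefficients share the factor -15; dividing through by -15 gives  y'' - 2x y' + 12 y = 0.
This matches the Hermite equation y'' - 2x y' + 2n y = 0 with 2n = 12, so n = 6; the polynomial solution is H_6(x).
With y = sum_k a_k x^k, matching x^k gives (k+2)(k+1) a_{k+2} = 2(k - n) a_k = 2(k - 6) a_k. The right side vanishes at k = 6, so the series with the parity of 6 terminates at degree 6.
Standard normalization: leading coefficient of H_n is 2^n, so a_6 = 2^6 = 64. Work downward with a_k = (k+1)(k+2) a_{k+2} / (2(k - n)):
  a_4 = (5)(6)(64) / (2(4 - 6)) = 1920/(-4) = -480
  a_2 = (3)(4)(-480) / (2(2 - 6)) = -5760/(-8) = 720
  a_0 = (1)(2)(720) / (2(0 - 6)) = 1440/(-12) = -120
Hence H_6(x) = 64 x^6 - 480 x^4 + 720 x^2 - 120.

H_6(x); series = 64 x^6 - 480 x^4 + 720 x^2 - 120


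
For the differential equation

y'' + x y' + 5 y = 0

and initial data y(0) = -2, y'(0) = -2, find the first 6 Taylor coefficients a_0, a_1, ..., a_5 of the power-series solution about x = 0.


Ansatz: y(x) = sum_{n>=0} a_n x^n, so y'(x) = sum_{n>=1} n a_n x^(n-1) and y''(x) = sum_{n>=2} n(n-1) a_n x^(n-2).
Substitute into P(x) y'' + Q(x) y' + R(x) y = 0 with P(x) = 1, Q(x) = x, R(x) = 5, and match powers of x.
Initial conditions: a_0 = -2, a_1 = -2.
Setting the coefficient of each power of x to zero and solving order by order (substituting the coefficients already found):
  x^0: 2 a_2 + 5 a_0 = 0  ->  2 a_2 = -5 a_0 = 10  ->  a_2 = 5
  x^1: 6 a_3 + 6 a_1 = 0  ->  6 a_3 = -6 a_1 = 12  ->  a_3 = 2
  x^2: 12 a_4 + 7 a_2 = 0  ->  12 a_4 = -7 a_2 = -35  ->  a_4 = -35/12
  x^3: 20 a_5 + 8 a_3 = 0  ->  20 a_5 = -8 a_3 = -16  ->  a_5 = -4/5
Truncated series: y(x) = -2 - 2 x + 5 x^2 + 2 x^3 - (35/12) x^4 - (4/5) x^5 + O(x^6).

a_0 = -2; a_1 = -2; a_2 = 5; a_3 = 2; a_4 = -35/12; a_5 = -4/5


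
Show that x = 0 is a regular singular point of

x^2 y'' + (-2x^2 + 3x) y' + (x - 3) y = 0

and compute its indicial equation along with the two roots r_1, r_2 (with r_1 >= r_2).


Divide by x^2 to reach normal form y'' + P_1(x) y' + P_2(x) y = 0 with P_1(x) = -2 + 3/x and P_2(x) = 1/x - 3/x^2.
x = 0 is a singular point because the y'-coefficient -2 + 3/x has a pole at x = 0 and the y-coefficient 1/x - 3/x^2 has a pole at x = 0.
It is a regular singular point because x P_1(x) = p(x) = 3 - 2x and x^2 P_2(x) = q(x) = x - 3 are polynomials, hence analytic at x = 0.
p(0) = 3,  q(0) = -3.
Indicial equation: r(r-1) + p(0) r + q(0) = 0, i.e. r^2 + (p(0) - 1) r + q(0) = 0, i.e. r^2 + 2 r - 3 = 0.
Discriminant: (2)^2 - 4(-3) = 16, so r = (-2 ± 4)/2.
Solving: r_1 = 1, r_2 = -3.

indicial: r^2 + 2 r - 3 = 0; roots r_1 = 1, r_2 = -3


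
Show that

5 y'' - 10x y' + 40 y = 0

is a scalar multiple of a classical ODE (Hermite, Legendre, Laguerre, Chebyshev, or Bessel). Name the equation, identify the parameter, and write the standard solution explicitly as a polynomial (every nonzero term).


All three coefficients share the factor 5; dividing through by 5 gives  y'' - 2x y' + 8 y = 0.
This matches the Hermite equation y'' - 2x y' + 2n y = 0 with 2n = 8, so n = 4; the polynomial solution is H_4(x).
With y = sum_k a_k x^k, matching x^k gives (k+2)(k+1) a_{k+2} = 2(k - n) a_k = 2(k - 4) a_k. The right side vanishes at k = 4, so the series with the parity of 4 terminates at degree 4.
Standard normalization: leading coefficient of H_n is 2^n, so a_4 = 2^4 = 16. Work downward with a_k = (k+1)(k+2) a_{k+2} / (2(k - n)):
  a_2 = (3)(4)(16) / (2(2 - 4)) = 192/(-4) = -48
  a_0 = (1)(2)(-48) / (2(0 - 4)) = -96/(-8) = 12
Hence H_4(x) = 16 x^4 - 48 x^2 + 12.

H_4(x); series = 16 x^4 - 48 x^2 + 12


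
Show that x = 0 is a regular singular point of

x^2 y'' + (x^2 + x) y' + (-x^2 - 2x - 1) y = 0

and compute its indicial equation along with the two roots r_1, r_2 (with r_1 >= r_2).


Divide by x^2 to reach normal form y'' + P_1(x) y' + P_2(x) y = 0 with P_1(x) = 1 + 1/x and P_2(x) = -1 - 2/x - 1/x^2.
x = 0 is a singular point because the y'-coefficient 1 + 1/x has a pole at x = 0 and the y-coefficient -1 - 2/x - 1/x^2 has a pole at x = 0.
It is a regular singular point because x P_1(x) = p(x) = x + 1 and x^2 P_2(x) = q(x) = -x^2 - 2x - 1 are polynomials, hence analytic at x = 0.
p(0) = 1,  q(0) = -1.
Indicial equation: r(r-1) + p(0) r + q(0) = 0, i.e. r^2 + (p(0) - 1) r + q(0) = 0, i.e. r^2 - 1 = 0.
Discriminant: (0)^2 - 4(-1) = 4, so r = (0 ± 2)/2.
Solving: r_1 = 1, r_2 = -1.

indicial: r^2 - 1 = 0; roots r_1 = 1, r_2 = -1


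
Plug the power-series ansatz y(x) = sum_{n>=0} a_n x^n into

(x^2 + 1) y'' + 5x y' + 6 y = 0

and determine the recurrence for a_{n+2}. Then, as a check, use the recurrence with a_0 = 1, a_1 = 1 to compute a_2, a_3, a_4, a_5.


Substitute y = sum_n a_n x^n.
(1 + 1 x^2) y'' contributes (n+2)(n+1) a_{n+2} + n(n-1) a_n at x^n.
5 x y'(x) contributes 5 n a_n at x^n.
6 y(x) contributes 6 a_n at x^n.
Matching x^n: (n+2)(n+1) a_{n+2} + (n(n-1) + 5 n + 6) a_n = 0.
Thus a_{n+2} = (-n(n-1) - 5 n - 6) / ((n+1)(n+2)) * a_n.

Check with a_0 = 1, a_1 = 1 (apply the recurrence for n = 0, 1, 2, 3): a_0 = 1, a_1 = 1, a_2 = -3, a_3 = -11/6, a_4 = 9/2, a_5 = 99/40.

a_(n+2) = (-n(n-1) - 5 n - 6) / ((n+1)(n+2)) * a_n; check: a_0 = 1, a_1 = 1, a_2 = -3, a_3 = -11/6, a_4 = 9/2, a_5 = 99/40


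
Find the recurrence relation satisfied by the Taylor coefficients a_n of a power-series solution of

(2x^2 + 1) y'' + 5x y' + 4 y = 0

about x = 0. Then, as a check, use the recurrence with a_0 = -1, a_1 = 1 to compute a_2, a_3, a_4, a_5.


Substitute y = sum_n a_n x^n.
(1 + 2 x^2) y'' contributes (n+2)(n+1) a_{n+2} + 2 n(n-1) a_n at x^n.
5 x y'(x) contributes 5 n a_n at x^n.
4 y(x) contributes 4 a_n at x^n.
Matching x^n: (n+2)(n+1) a_{n+2} + (2 n(n-1) + 5 n + 4) a_n = 0.
Thus a_{n+2} = (-2 n(n-1) - 5 n - 4) / ((n+1)(n+2)) * a_n.

Check with a_0 = -1, a_1 = 1 (apply the recurrence for n = 0, 1, 2, 3): a_0 = -1, a_1 = 1, a_2 = 2, a_3 = -3/2, a_4 = -3, a_5 = 93/40.

a_(n+2) = (-2 n(n-1) - 5 n - 4) / ((n+1)(n+2)) * a_n; check: a_0 = -1, a_1 = 1, a_2 = 2, a_3 = -3/2, a_4 = -3, a_5 = 93/40


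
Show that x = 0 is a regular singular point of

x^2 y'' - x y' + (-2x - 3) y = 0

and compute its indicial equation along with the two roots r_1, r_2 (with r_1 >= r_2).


Divide by x^2 to reach normal form y'' + P_1(x) y' + P_2(x) y = 0 with P_1(x) = -1/x and P_2(x) = -2/x - 3/x^2.
x = 0 is a singular point because the y'-coefficient -1/x has a pole at x = 0 and the y-coefficient -2/x - 3/x^2 has a pole at x = 0.
It is a regular singular point because x P_1(x) = p(x) = -1 and x^2 P_2(x) = q(x) = -2x - 3 are polynomials, hence analytic at x = 0.
p(0) = -1,  q(0) = -3.
Indicial equation: r(r-1) + p(0) r + q(0) = 0, i.e. r^2 + (p(0) - 1) r + q(0) = 0, i.e. r^2 - 2 r - 3 = 0.
Discriminant: (-2)^2 - 4(-3) = 16, so r = (2 ± 4)/2.
Solving: r_1 = 3, r_2 = -1.

indicial: r^2 - 2 r - 3 = 0; roots r_1 = 3, r_2 = -1


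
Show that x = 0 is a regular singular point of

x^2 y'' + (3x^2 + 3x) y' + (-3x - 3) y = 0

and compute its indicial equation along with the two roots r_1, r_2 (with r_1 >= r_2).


Divide by x^2 to reach normal form y'' + P_1(x) y' + P_2(x) y = 0 with P_1(x) = 3 + 3/x and P_2(x) = -3/x - 3/x^2.
x = 0 is a singular point because the y'-coefficient 3 + 3/x has a pole at x = 0 and the y-coefficient -3/x - 3/x^2 has a pole at x = 0.
It is a regular singular point because x P_1(x) = p(x) = 3x + 3 and x^2 P_2(x) = q(x) = -3x - 3 are polynomials, hence analytic at x = 0.
p(0) = 3,  q(0) = -3.
Indicial equation: r(r-1) + p(0) r + q(0) = 0, i.e. r^2 + (p(0) - 1) r + q(0) = 0, i.e. r^2 + 2 r - 3 = 0.
Discriminant: (2)^2 - 4(-3) = 16, so r = (-2 ± 4)/2.
Solving: r_1 = 1, r_2 = -3.

indicial: r^2 + 2 r - 3 = 0; roots r_1 = 1, r_2 = -3


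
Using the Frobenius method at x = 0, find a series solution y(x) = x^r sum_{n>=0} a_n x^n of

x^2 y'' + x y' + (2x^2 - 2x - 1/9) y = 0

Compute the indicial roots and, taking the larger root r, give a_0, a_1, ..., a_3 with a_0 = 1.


Write in Frobenius form y'' + (p(x)/x) y' + (q(x)/x^2) y = 0:
  p(x) = 1,  q(x) = 2x^2 - 2x - 1/9.
Indicial equation: r(r-1) + (1) r + (-1/9) = 0 -> roots r_1 = 1/3, r_2 = -1/3.
Take r = r_1 = 1/3. Let y(x) = x^r sum_{n>=0} a_n x^n with a_0 = 1.
Substitute y = x^r sum a_n x^n and match x^{r+n}. The recurrence is
  D(n) a_n - 2 a_{n-1} + 2 a_{n-2} = 0,  where D(n) = (r+n)(r+n-1) + (1)(r+n) + (-1/9).
  a_n = [2 a_{n-1} - 2 a_{n-2}] / D(n).
Since the indicial polynomial factors as (r - r_1)(r - r_2), D(n) = (r_1 + n - r_1)(r_1 + n - r_2) = n(n + 2/3).
Evaluating step by step (a_0 = 1):
  n = 1: D(1) = 1(1 + 2/3) = 5/3; numerator = 2(1) = 2; a_1 = (2)/(5/3) = 6/5
  n = 2: D(2) = 2(2 + 2/3) = 16/3; numerator = 2(6/5) - 2(1) = 2/5; a_2 = (2/5)/(16/3) = 3/40
  n = 3: D(3) = 3(3 + 2/3) = 11; numerator = 2(3/40) - 2(6/5) = -9/4; a_3 = (-9/4)/(11) = -9/44

r = 1/3; a_0 = 1; a_1 = 6/5; a_2 = 3/40; a_3 = -9/44


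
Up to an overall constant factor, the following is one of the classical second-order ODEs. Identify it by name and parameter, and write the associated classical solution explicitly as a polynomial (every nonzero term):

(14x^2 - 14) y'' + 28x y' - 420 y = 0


All three coefficients share the factor -14; dividing through by -14 gives  (1 - x^2) y'' - 2x y' + 30 y = 0.
This matches the Legendre equation (1 - x^2) y'' - 2x y' + n(n+1) y = 0 (note the -2x y' term) with n(n+1) = 30, so n = 5; the polynomial solution is P_5(x).
With y = sum_k a_k x^k, matching x^k gives (k+2)(k+1) a_{k+2} = [k(k+1) - n(n+1)] a_k = (k - 5)(k + 6) a_k. The right side vanishes at k = 5, so the series with the parity of 5 terminates at degree 5.
Standard normalization (P_n(1) = 1): leading coefficient (2n)!/(2^n (n!)^2) = 3628800/(32*14400) = 63/8, so a_5 = 63/8. Work downward with a_k = (k+1)(k+2) a_{k+2} / ((k - 5)(k + 6)):
  a_3 = (4)(5)(63/8) / ((3 - 5)(3 + 6)) = (315/2)/(-18) = -35/4
  a_1 = (2)(3)(-35/4) / ((1 - 5)(1 + 6)) = (-105/2)/(-28) = 15/8
Hence P_5(x) = 63 x^5/8 - 35 x^3/4 + 15 x/8.

P_5(x); series = 63 x^5/8 - 35 x^3/4 + 15 x/8


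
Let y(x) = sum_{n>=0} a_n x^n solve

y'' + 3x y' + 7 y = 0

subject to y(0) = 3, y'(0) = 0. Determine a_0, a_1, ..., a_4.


Ansatz: y(x) = sum_{n>=0} a_n x^n, so y'(x) = sum_{n>=1} n a_n x^(n-1) and y''(x) = sum_{n>=2} n(n-1) a_n x^(n-2).
Substitute into P(x) y'' + Q(x) y' + R(x) y = 0 with P(x) = 1, Q(x) = 3x, R(x) = 7, and match powers of x.
Initial conditions: a_0 = 3, a_1 = 0.
Setting the coefficient of each power of x to zero and solving order by order (substituting the coefficients already found):
  x^0: 2 a_2 + 7 a_0 = 0  ->  2 a_2 = -7 a_0 = -21  ->  a_2 = -21/2
  x^1: 6 a_3 + 10 a_1 = 0  ->  6 a_3 = -10 a_1 = 0  ->  a_3 = 0
  x^2: 12 a_4 + 13 a_2 = 0  ->  12 a_4 = -13 a_2 = 273/2  ->  a_4 = 91/8
Truncated series: y(x) = 3 - (21/2) x^2 + (91/8) x^4 + O(x^5).

a_0 = 3; a_1 = 0; a_2 = -21/2; a_3 = 0; a_4 = 91/8


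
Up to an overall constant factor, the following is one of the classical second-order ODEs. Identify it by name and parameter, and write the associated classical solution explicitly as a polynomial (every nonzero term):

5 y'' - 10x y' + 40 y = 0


All three coefficients share the factor 5; dividing through by 5 gives  y'' - 2x y' + 8 y = 0.
This matches the Hermite equation y'' - 2x y' + 2n y = 0 with 2n = 8, so n = 4; the polynomial solution is H_4(x).
With y = sum_k a_k x^k, matching x^k gives (k+2)(k+1) a_{k+2} = 2(k - n) a_k = 2(k - 4) a_k. The right side vanishes at k = 4, so the series with the parity of 4 terminates at degree 4.
Standard normalization: leading coefficient of H_n is 2^n, so a_4 = 2^4 = 16. Work downward with a_k = (k+1)(k+2) a_{k+2} / (2(k - n)):
  a_2 = (3)(4)(16) / (2(2 - 4)) = 192/(-4) = -48
  a_0 = (1)(2)(-48) / (2(0 - 4)) = -96/(-8) = 12
Hence H_4(x) = 16 x^4 - 48 x^2 + 12.

H_4(x); series = 16 x^4 - 48 x^2 + 12


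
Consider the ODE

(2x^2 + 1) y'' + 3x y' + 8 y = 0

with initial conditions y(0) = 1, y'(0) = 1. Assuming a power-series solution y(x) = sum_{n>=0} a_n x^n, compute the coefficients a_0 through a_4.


Ansatz: y(x) = sum_{n>=0} a_n x^n, so y'(x) = sum_{n>=1} n a_n x^(n-1) and y''(x) = sum_{n>=2} n(n-1) a_n x^(n-2).
Substitute into P(x) y'' + Q(x) y' + R(x) y = 0 with P(x) = 2x^2 + 1, Q(x) = 3x, R(x) = 8, and match powers of x.
Initial conditions: a_0 = 1, a_1 = 1.
Setting the coefficient of each power of x to zero and solving order by order (substituting the coefficients already found):
  x^0: 2 a_2 + 8 a_0 = 0  ->  2 a_2 = -8 a_0 = -8  ->  a_2 = -4
  x^1: 6 a_3 + 11 a_1 = 0  ->  6 a_3 = -11 a_1 = -11  ->  a_3 = -11/6
  x^2: 12 a_4 + 18 a_2 = 0  ->  12 a_4 = -18 a_2 = 72  ->  a_4 = 6
Truncated series: y(x) = 1 + x - 4 x^2 - (11/6) x^3 + 6 x^4 + O(x^5).

a_0 = 1; a_1 = 1; a_2 = -4; a_3 = -11/6; a_4 = 6


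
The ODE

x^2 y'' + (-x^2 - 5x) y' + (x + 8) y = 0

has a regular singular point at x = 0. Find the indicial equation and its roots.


Divide by x^2 to reach normal form y'' + P_1(x) y' + P_2(x) y = 0 with P_1(x) = -1 - 5/x and P_2(x) = 1/x + 8/x^2.
x = 0 is a singular point because the y'-coefficient -1 - 5/x has a pole at x = 0 and the y-coefficient 1/x + 8/x^2 has a pole at x = 0.
It is a regular singular point because x P_1(x) = p(x) = -x - 5 and x^2 P_2(x) = q(x) = x + 8 are polynomials, hence analytic at x = 0.
p(0) = -5,  q(0) = 8.
Indicial equation: r(r-1) + p(0) r + q(0) = 0, i.e. r^2 + (p(0) - 1) r + q(0) = 0, i.e. r^2 - 6 r + 8 = 0.
Discriminant: (-6)^2 - 4(8) = 4, so r = (6 ± 2)/2.
Solving: r_1 = 4, r_2 = 2.

indicial: r^2 - 6 r + 8 = 0; roots r_1 = 4, r_2 = 2


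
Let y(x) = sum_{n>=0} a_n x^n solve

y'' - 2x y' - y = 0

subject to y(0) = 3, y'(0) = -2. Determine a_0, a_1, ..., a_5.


Ansatz: y(x) = sum_{n>=0} a_n x^n, so y'(x) = sum_{n>=1} n a_n x^(n-1) and y''(x) = sum_{n>=2} n(n-1) a_n x^(n-2).
Substitute into P(x) y'' + Q(x) y' + R(x) y = 0 with P(x) = 1, Q(x) = -2x, R(x) = -1, and match powers of x.
Initial conditions: a_0 = 3, a_1 = -2.
Setting the coefficient of each power of x to zero and solving order by order (substituting the coefficients already found):
  x^0: 2 a_2 - a_0 = 0  ->  2 a_2 = a_0 = 3  ->  a_2 = 3/2
  x^1: 6 a_3 - 3 a_1 = 0  ->  6 a_3 = 3 a_1 = -6  ->  a_3 = -1
  x^2: 12 a_4 - 5 a_2 = 0  ->  12 a_4 = 5 a_2 = 15/2  ->  a_4 = 5/8
  x^3: 20 a_5 - 7 a_3 = 0  ->  20 a_5 = 7 a_3 = -7  ->  a_5 = -7/20
Truncated series: y(x) = 3 - 2 x + (3/2) x^2 - x^3 + (5/8) x^4 - (7/20) x^5 + O(x^6).

a_0 = 3; a_1 = -2; a_2 = 3/2; a_3 = -1; a_4 = 5/8; a_5 = -7/20


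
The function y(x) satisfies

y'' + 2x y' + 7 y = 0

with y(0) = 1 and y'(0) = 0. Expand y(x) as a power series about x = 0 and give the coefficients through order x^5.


Ansatz: y(x) = sum_{n>=0} a_n x^n, so y'(x) = sum_{n>=1} n a_n x^(n-1) and y''(x) = sum_{n>=2} n(n-1) a_n x^(n-2).
Substitute into P(x) y'' + Q(x) y' + R(x) y = 0 with P(x) = 1, Q(x) = 2x, R(x) = 7, and match powers of x.
Initial conditions: a_0 = 1, a_1 = 0.
Setting the coefficient of each power of x to zero and solving order by order (substituting the coefficients already found):
  x^0: 2 a_2 + 7 a_0 = 0  ->  2 a_2 = -7 a_0 = -7  ->  a_2 = -7/2
  x^1: 6 a_3 + 9 a_1 = 0  ->  6 a_3 = -9 a_1 = 0  ->  a_3 = 0
  x^2: 12 a_4 + 11 a_2 = 0  ->  12 a_4 = -11 a_2 = 77/2  ->  a_4 = 77/24
  x^3: 20 a_5 + 13 a_3 = 0  ->  20 a_5 = -13 a_3 = 0  ->  a_5 = 0
Truncated series: y(x) = 1 - (7/2) x^2 + (77/24) x^4 + O(x^6).

a_0 = 1; a_1 = 0; a_2 = -7/2; a_3 = 0; a_4 = 77/24; a_5 = 0


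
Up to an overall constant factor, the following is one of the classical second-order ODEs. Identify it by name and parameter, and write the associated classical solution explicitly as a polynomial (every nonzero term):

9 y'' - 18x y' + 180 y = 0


All three coefficients share the factor 9; dividing through by 9 gives  y'' - 2x y' + 20 y = 0.
This matches the Hermite equation y'' - 2x y' + 2n y = 0 with 2n = 20, so n = 10; the polynomial solution is H_10(x).
With y = sum_k a_k x^k, matching x^k gives (k+2)(k+1) a_{k+2} = 2(k - n) a_k = 2(k - 10) a_k. The right side vanishes at k = 10, so the series with the parity of 10 terminates at degree 10.
Standard normalization: leading coefficient of H_n is 2^n, so a_10 = 2^10 = 1024. Work downward with a_k = (k+1)(k+2) a_{k+2} / (2(k - n)):
  a_8 = (9)(10)(1024) / (2(8 - 10)) = 92160/(-4) = -23040
  a_6 = (7)(8)(-23040) / (2(6 - 10)) = -1290240/(-8) = 161280
  a_4 = (5)(6)(161280) / (2(4 - 10)) = 4838400/(-12) = -403200
  a_2 = (3)(4)(-403200) / (2(2 - 10)) = -4838400/(-16) = 302400
  a_0 = (1)(2)(302400) / (2(0 - 10)) = 604800/(-20) = -30240
Hence H_10(x) = 1024 x^10 - 23040 x^8 + 161280 x^6 - 403200 x^4 + 302400 x^2 - 30240.

H_10(x); series = 1024 x^10 - 23040 x^8 + 161280 x^6 - 403200 x^4 + 302400 x^2 - 30240


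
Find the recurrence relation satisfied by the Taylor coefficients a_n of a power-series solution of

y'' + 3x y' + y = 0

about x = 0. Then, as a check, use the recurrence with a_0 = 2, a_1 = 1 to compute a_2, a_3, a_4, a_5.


Substitute y = sum_n a_n x^n.
y''(x) has coefficient (n+2)(n+1) a_{n+2} at x^n;
3 x y'(x) has coefficient 3 n a_n at x^n (shift);
y(x) has coefficient 1 a_n at x^n.
Matching x^n: (n+2)(n+1) a_{n+2} + (3n + 1) a_n = 0.
Thus a_{n+2} = (-3n - 1) / ((n+1)(n+2)) * a_n.

Check with a_0 = 2, a_1 = 1 (apply the recurrence for n = 0, 1, 2, 3): a_0 = 2, a_1 = 1, a_2 = -1, a_3 = -2/3, a_4 = 7/12, a_5 = 1/3.

a_(n+2) = (-3n - 1) / ((n+1)(n+2)) * a_n; check: a_0 = 2, a_1 = 1, a_2 = -1, a_3 = -2/3, a_4 = 7/12, a_5 = 1/3


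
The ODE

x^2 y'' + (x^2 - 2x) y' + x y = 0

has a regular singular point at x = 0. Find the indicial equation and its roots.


Divide by x^2 to reach normal form y'' + P_1(x) y' + P_2(x) y = 0 with P_1(x) = 1 - 2/x and P_2(x) = 1/x.
x = 0 is a singular point because the y'-coefficient 1 - 2/x has a pole at x = 0 and the y-coefficient 1/x has a pole at x = 0.
It is a regular singular point because x P_1(x) = p(x) = x - 2 and x^2 P_2(x) = q(x) = x are polynomials, hence analytic at x = 0.
p(0) = -2,  q(0) = 0.
Indicial equation: r(r-1) + p(0) r + q(0) = 0, i.e. r^2 + (p(0) - 1) r + q(0) = 0, i.e. r^2 - 3 r = 0.
Discriminant: (-3)^2 - 4(0) = 9, so r = (3 ± 3)/2.
Solving: r_1 = 3, r_2 = 0.

indicial: r^2 - 3 r = 0; roots r_1 = 3, r_2 = 0


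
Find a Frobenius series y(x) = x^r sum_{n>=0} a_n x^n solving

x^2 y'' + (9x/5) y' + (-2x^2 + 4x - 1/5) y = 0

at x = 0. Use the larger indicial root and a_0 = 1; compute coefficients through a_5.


Write in Frobenius form y'' + (p(x)/x) y' + (q(x)/x^2) y = 0:
  p(x) = 9/5,  q(x) = -2x^2 + 4x - 1/5.
Indicial equation: r(r-1) + (9/5) r + (-1/5) = 0 -> roots r_1 = 1/5, r_2 = -1.
Take r = r_1 = 1/5. Let y(x) = x^r sum_{n>=0} a_n x^n with a_0 = 1.
Substitute y = x^r sum a_n x^n and match x^{r+n}. The recurrence is
  D(n) a_n + 4 a_{n-1} - 2 a_{n-2} = 0,  where D(n) = (r+n)(r+n-1) + (9/5)(r+n) + (-1/5).
  a_n = [-4 a_{n-1} + 2 a_{n-2}] / D(n).
Since the indicial polynomial factors as (r - r_1)(r - r_2), D(n) = (r_1 + n - r_1)(r_1 + n - r_2) = n(n + 6/5).
Evaluating step by step (a_0 = 1):
  n = 1: D(1) = 1(1 + 6/5) = 11/5; numerator = -4(1) = -4; a_1 = (-4)/(11/5) = -20/11
  n = 2: D(2) = 2(2 + 6/5) = 32/5; numerator = -4(-20/11) + 2(1) = 102/11; a_2 = (102/11)/(32/5) = 255/176
  n = 3: D(3) = 3(3 + 6/5) = 63/5; numerator = -4(255/176) + 2(-20/11) = -415/44; a_3 = (-415/44)/(63/5) = -2075/2772
  n = 4: D(4) = 4(4 + 6/5) = 104/5; numerator = -4(-2075/2772) + 2(255/176) = 32665/5544; a_4 = (32665/5544)/(104/5) = 163325/576576
  n = 5: D(5) = 5(5 + 6/5) = 31; numerator = -4(163325/576576) + 2(-2075/2772) = -42125/16016; a_5 = (-42125/16016)/(31) = -42125/496496

r = 1/5; a_0 = 1; a_1 = -20/11; a_2 = 255/176; a_3 = -2075/2772; a_4 = 163325/576576; a_5 = -42125/496496


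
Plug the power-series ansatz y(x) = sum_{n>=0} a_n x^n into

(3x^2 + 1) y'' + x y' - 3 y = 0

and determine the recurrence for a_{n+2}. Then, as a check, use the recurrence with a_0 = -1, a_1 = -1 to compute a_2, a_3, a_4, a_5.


Substitute y = sum_n a_n x^n.
(1 + 3 x^2) y'' contributes (n+2)(n+1) a_{n+2} + 3 n(n-1) a_n at x^n.
x y'(x) contributes n a_n at x^n.
-3 y(x) contributes -3 a_n at x^n.
Matching x^n: (n+2)(n+1) a_{n+2} + (3 n(n-1) + n - 3) a_n = 0.
Thus a_{n+2} = (-3 n(n-1) - n + 3) / ((n+1)(n+2)) * a_n.

Check with a_0 = -1, a_1 = -1 (apply the recurrence for n = 0, 1, 2, 3): a_0 = -1, a_1 = -1, a_2 = -3/2, a_3 = -1/3, a_4 = 5/8, a_5 = 3/10.

a_(n+2) = (-3 n(n-1) - n + 3) / ((n+1)(n+2)) * a_n; check: a_0 = -1, a_1 = -1, a_2 = -3/2, a_3 = -1/3, a_4 = 5/8, a_5 = 3/10


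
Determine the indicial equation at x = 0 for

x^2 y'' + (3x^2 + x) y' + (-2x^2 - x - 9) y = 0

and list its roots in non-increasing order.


Divide by x^2 to reach normal form y'' + P_1(x) y' + P_2(x) y = 0 with P_1(x) = 3 + 1/x and P_2(x) = -2 - 1/x - 9/x^2.
x = 0 is a singular point because the y'-coefficient 3 + 1/x has a pole at x = 0 and the y-coefficient -2 - 1/x - 9/x^2 has a pole at x = 0.
It is a regular singular point because x P_1(x) = p(x) = 3x + 1 and x^2 P_2(x) = q(x) = -2x^2 - x - 9 are polynomials, hence analytic at x = 0.
p(0) = 1,  q(0) = -9.
Indicial equation: r(r-1) + p(0) r + q(0) = 0, i.e. r^2 + (p(0) - 1) r + q(0) = 0, i.e. r^2 - 9 = 0.
Discriminant: (0)^2 - 4(-9) = 36, so r = (0 ± 6)/2.
Solving: r_1 = 3, r_2 = -3.

indicial: r^2 - 9 = 0; roots r_1 = 3, r_2 = -3


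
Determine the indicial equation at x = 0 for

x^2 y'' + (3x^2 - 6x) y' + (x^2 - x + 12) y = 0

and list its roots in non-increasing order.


Divide by x^2 to reach normal form y'' + P_1(x) y' + P_2(x) y = 0 with P_1(x) = 3 - 6/x and P_2(x) = 1 - 1/x + 12/x^2.
x = 0 is a singular point because the y'-coefficient 3 - 6/x has a pole at x = 0 and the y-coefficient 1 - 1/x + 12/x^2 has a pole at x = 0.
It is a regular singular point because x P_1(x) = p(x) = 3x - 6 and x^2 P_2(x) = q(x) = x^2 - x + 12 are polynomials, hence analytic at x = 0.
p(0) = -6,  q(0) = 12.
Indicial equation: r(r-1) + p(0) r + q(0) = 0, i.e. r^2 + (p(0) - 1) r + q(0) = 0, i.e. r^2 - 7 r + 12 = 0.
Discriminant: (-7)^2 - 4(12) = 1, so r = (7 ± 1)/2.
Solving: r_1 = 4, r_2 = 3.

indicial: r^2 - 7 r + 12 = 0; roots r_1 = 4, r_2 = 3


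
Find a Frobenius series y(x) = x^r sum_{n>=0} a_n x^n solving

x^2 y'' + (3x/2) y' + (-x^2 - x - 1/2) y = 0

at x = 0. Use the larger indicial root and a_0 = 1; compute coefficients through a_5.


Write in Frobenius form y'' + (p(x)/x) y' + (q(x)/x^2) y = 0:
  p(x) = 3/2,  q(x) = -x^2 - x - 1/2.
Indicial equation: r(r-1) + (3/2) r + (-1/2) = 0 -> roots r_1 = 1/2, r_2 = -1.
Take r = r_1 = 1/2. Let y(x) = x^r sum_{n>=0} a_n x^n with a_0 = 1.
Substitute y = x^r sum a_n x^n and match x^{r+n}. The recurrence is
  D(n) a_n - 1 a_{n-1} - 1 a_{n-2} = 0,  where D(n) = (r+n)(r+n-1) + (3/2)(r+n) + (-1/2).
  a_n = [1 a_{n-1} + 1 a_{n-2}] / D(n).
Since the indicial polynomial factors as (r - r_1)(r - r_2), D(n) = (r_1 + n - r_1)(r_1 + n - r_2) = n(n + 3/2).
Evaluating step by step (a_0 = 1):
  n = 1: D(1) = 1(1 + 3/2) = 5/2; numerator = 1(1) = 1; a_1 = (1)/(5/2) = 2/5
  n = 2: D(2) = 2(2 + 3/2) = 7; numerator = 1(2/5) + 1(1) = 7/5; a_2 = (7/5)/(7) = 1/5
  n = 3: D(3) = 3(3 + 3/2) = 27/2; numerator = 1(1/5) + 1(2/5) = 3/5; a_3 = (3/5)/(27/2) = 2/45
  n = 4: D(4) = 4(4 + 3/2) = 22; numerator = 1(2/45) + 1(1/5) = 11/45; a_4 = (11/45)/(22) = 1/90
  n = 5: D(5) = 5(5 + 3/2) = 65/2; numerator = 1(1/90) + 1(2/45) = 1/18; a_5 = (1/18)/(65/2) = 1/585

r = 1/2; a_0 = 1; a_1 = 2/5; a_2 = 1/5; a_3 = 2/45; a_4 = 1/90; a_5 = 1/585


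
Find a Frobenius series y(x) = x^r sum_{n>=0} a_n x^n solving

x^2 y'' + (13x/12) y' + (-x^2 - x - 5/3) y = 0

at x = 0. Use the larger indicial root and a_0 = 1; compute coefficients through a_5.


Write in Frobenius form y'' + (p(x)/x) y' + (q(x)/x^2) y = 0:
  p(x) = 13/12,  q(x) = -x^2 - x - 5/3.
Indicial equation: r(r-1) + (13/12) r + (-5/3) = 0 -> roots r_1 = 5/4, r_2 = -4/3.
Take r = r_1 = 5/4. Let y(x) = x^r sum_{n>=0} a_n x^n with a_0 = 1.
Substitute y = x^r sum a_n x^n and match x^{r+n}. The recurrence is
  D(n) a_n - 1 a_{n-1} - 1 a_{n-2} = 0,  where D(n) = (r+n)(r+n-1) + (13/12)(r+n) + (-5/3).
  a_n = [1 a_{n-1} + 1 a_{n-2}] / D(n).
Since the indicial polynomial factors as (r - r_1)(r - r_2), D(n) = (r_1 + n - r_1)(r_1 + n - r_2) = n(n + 31/12).
Evaluating step by step (a_0 = 1):
  n = 1: D(1) = 1(1 + 31/12) = 43/12; numerator = 1(1) = 1; a_1 = (1)/(43/12) = 12/43
  n = 2: D(2) = 2(2 + 31/12) = 55/6; numerator = 1(12/43) + 1(1) = 55/43; a_2 = (55/43)/(55/6) = 6/43
  n = 3: D(3) = 3(3 + 31/12) = 67/4; numerator = 1(6/43) + 1(12/43) = 18/43; a_3 = (18/43)/(67/4) = 72/2881
  n = 4: D(4) = 4(4 + 31/12) = 79/3; numerator = 1(72/2881) + 1(6/43) = 474/2881; a_4 = (474/2881)/(79/3) = 18/2881
  n = 5: D(5) = 5(5 + 31/12) = 455/12; numerator = 1(18/2881) + 1(72/2881) = 90/2881; a_5 = (90/2881)/(455/12) = 216/262171

r = 5/4; a_0 = 1; a_1 = 12/43; a_2 = 6/43; a_3 = 72/2881; a_4 = 18/2881; a_5 = 216/262171


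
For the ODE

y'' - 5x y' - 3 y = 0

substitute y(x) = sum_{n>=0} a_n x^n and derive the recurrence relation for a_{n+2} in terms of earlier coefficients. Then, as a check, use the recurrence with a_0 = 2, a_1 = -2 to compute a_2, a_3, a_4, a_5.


Substitute y = sum_n a_n x^n.
y''(x) has coefficient (n+2)(n+1) a_{n+2} at x^n;
-5 x y'(x) has coefficient -5 n a_n at x^n (shift);
-3 y(x) has coefficient -3 a_n at x^n.
Matching x^n: (n+2)(n+1) a_{n+2} + (-5n - 3) a_n = 0.
Thus a_{n+2} = (5n + 3) / ((n+1)(n+2)) * a_n.

Check with a_0 = 2, a_1 = -2 (apply the recurrence for n = 0, 1, 2, 3): a_0 = 2, a_1 = -2, a_2 = 3, a_3 = -8/3, a_4 = 13/4, a_5 = -12/5.

a_(n+2) = (5n + 3) / ((n+1)(n+2)) * a_n; check: a_0 = 2, a_1 = -2, a_2 = 3, a_3 = -8/3, a_4 = 13/4, a_5 = -12/5


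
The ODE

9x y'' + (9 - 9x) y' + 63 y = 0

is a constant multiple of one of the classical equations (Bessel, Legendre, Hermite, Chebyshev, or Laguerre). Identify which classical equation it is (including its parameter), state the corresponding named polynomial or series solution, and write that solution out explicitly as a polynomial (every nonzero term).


All three coefficients share the factor 9; dividing through by 9 gives  x y'' + (1 - x) y' + 7 y = 0.
This matches the Laguerre equation x y'' + (1 - x) y' + n y = 0 with n = 7; the polynomial solution is L_7(x).
With y = sum_k a_k x^k, matching x^k gives (k+1)k a_{k+1} + (k+1) a_{k+1} - k a_k + n a_k = 0, i.e. (k+1)^2 a_{k+1} = (k - n) a_k = (k - 7) a_k. The right side vanishes at k = 7, so the series terminates at degree 7.
Standard normalization L_n(0) = 1 gives a_0 = 1. Work upward with a_{k+1} = (k - 7) a_k / (k+1)^2:
  a_1 = (0 - 7)(1) / 1^2 = -7/1 = -7
  a_2 = (1 - 7)(-7) / 2^2 = 42/4 = 21/2
  a_3 = (2 - 7)(21/2) / 3^2 = (-105/2)/9 = -35/6
  a_4 = (3 - 7)(-35/6) / 4^2 = (70/3)/16 = 35/24
  a_5 = (4 - 7)(35/24) / 5^2 = (-35/8)/25 = -7/40
  a_6 = (5 - 7)(-7/40) / 6^2 = (7/20)/36 = 7/720
  a_7 = (6 - 7)(7/720) / 7^2 = (-7/720)/49 = -1/5040
Hence L_7(x) = -x^7/5040 + 7 x^6/720 - 7 x^5/40 + 35 x^4/24 - 35 x^3/6 + 21 x^2/2 - 7 x + 1.

L_7(x); series = -x^7/5040 + 7 x^6/720 - 7 x^5/40 + 35 x^4/24 - 35 x^3/6 + 21 x^2/2 - 7 x + 1


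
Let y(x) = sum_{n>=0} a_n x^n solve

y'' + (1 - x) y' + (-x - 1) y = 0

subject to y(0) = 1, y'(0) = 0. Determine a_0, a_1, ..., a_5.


Ansatz: y(x) = sum_{n>=0} a_n x^n, so y'(x) = sum_{n>=1} n a_n x^(n-1) and y''(x) = sum_{n>=2} n(n-1) a_n x^(n-2).
Substitute into P(x) y'' + Q(x) y' + R(x) y = 0 with P(x) = 1, Q(x) = 1 - x, R(x) = -x - 1, and match powers of x.
Initial conditions: a_0 = 1, a_1 = 0.
Setting the coefficient of each power of x to zero and solving order by order (substituting the coefficients already found):
  x^0: 2 a_2 + a_1 - a_0 = 0  ->  2 a_2 = -a_1 + a_0 = 1  ->  a_2 = 1/2
  x^1: 6 a_3 + 2 a_2 - 2 a_1 - a_0 = 0  ->  6 a_3 = -2 a_2 + 2 a_1 + a_0 = 0  ->  a_3 = 0
  x^2: 12 a_4 + 3 a_3 - 3 a_2 - a_1 = 0  ->  12 a_4 = -3 a_3 + 3 a_2 + a_1 = 3/2  ->  a_4 = 1/8
  x^3: 20 a_5 + 4 a_4 - 4 a_3 - a_2 = 0  ->  20 a_5 = -4 a_4 + 4 a_3 + a_2 = 0  ->  a_5 = 0
Truncated series: y(x) = 1 + (1/2) x^2 + (1/8) x^4 + O(x^6).

a_0 = 1; a_1 = 0; a_2 = 1/2; a_3 = 0; a_4 = 1/8; a_5 = 0


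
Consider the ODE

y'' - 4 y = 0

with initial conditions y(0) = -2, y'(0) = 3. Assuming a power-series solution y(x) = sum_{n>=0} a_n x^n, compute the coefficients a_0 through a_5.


Ansatz: y(x) = sum_{n>=0} a_n x^n, so y'(x) = sum_{n>=1} n a_n x^(n-1) and y''(x) = sum_{n>=2} n(n-1) a_n x^(n-2).
Substitute into P(x) y'' + Q(x) y' + R(x) y = 0 with P(x) = 1, Q(x) = 0, R(x) = -4, and match powers of x.
Initial conditions: a_0 = -2, a_1 = 3.
Setting the coefficient of each power of x to zero and solving order by order (substituting the coefficients already found):
  x^0: 2 a_2 - 4 a_0 = 0  ->  2 a_2 = 4 a_0 = -8  ->  a_2 = -4
  x^1: 6 a_3 - 4 a_1 = 0  ->  6 a_3 = 4 a_1 = 12  ->  a_3 = 2
  x^2: 12 a_4 - 4 a_2 = 0  ->  12 a_4 = 4 a_2 = -16  ->  a_4 = -4/3
  x^3: 20 a_5 - 4 a_3 = 0  ->  20 a_5 = 4 a_3 = 8  ->  a_5 = 2/5
Truncated series: y(x) = -2 + 3 x - 4 x^2 + 2 x^3 - (4/3) x^4 + (2/5) x^5 + O(x^6).

a_0 = -2; a_1 = 3; a_2 = -4; a_3 = 2; a_4 = -4/3; a_5 = 2/5


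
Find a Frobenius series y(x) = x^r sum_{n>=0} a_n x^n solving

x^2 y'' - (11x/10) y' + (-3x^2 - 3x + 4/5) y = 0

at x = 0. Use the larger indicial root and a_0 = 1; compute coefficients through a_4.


Write in Frobenius form y'' + (p(x)/x) y' + (q(x)/x^2) y = 0:
  p(x) = -11/10,  q(x) = -3x^2 - 3x + 4/5.
Indicial equation: r(r-1) + (-11/10) r + (4/5) = 0 -> roots r_1 = 8/5, r_2 = 1/2.
Take r = r_1 = 8/5. Let y(x) = x^r sum_{n>=0} a_n x^n with a_0 = 1.
Substitute y = x^r sum a_n x^n and match x^{r+n}. The recurrence is
  D(n) a_n - 3 a_{n-1} - 3 a_{n-2} = 0,  where D(n) = (r+n)(r+n-1) + (-11/10)(r+n) + (4/5).
  a_n = [3 a_{n-1} + 3 a_{n-2}] / D(n).
Since the indicial polynomial factors as (r - r_1)(r - r_2), D(n) = (r_1 + n - r_1)(r_1 + n - r_2) = n(n + 11/10).
Evaluating step by step (a_0 = 1):
  n = 1: D(1) = 1(1 + 11/10) = 21/10; numerator = 3(1) = 3; a_1 = (3)/(21/10) = 10/7
  n = 2: D(2) = 2(2 + 11/10) = 31/5; numerator = 3(10/7) + 3(1) = 51/7; a_2 = (51/7)/(31/5) = 255/217
  n = 3: D(3) = 3(3 + 11/10) = 123/10; numerator = 3(255/217) + 3(10/7) = 1695/217; a_3 = (1695/217)/(123/10) = 5650/8897
  n = 4: D(4) = 4(4 + 11/10) = 102/5; numerator = 3(5650/8897) + 3(255/217) = 48315/8897; a_4 = (48315/8897)/(102/5) = 80525/302498

r = 8/5; a_0 = 1; a_1 = 10/7; a_2 = 255/217; a_3 = 5650/8897; a_4 = 80525/302498
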